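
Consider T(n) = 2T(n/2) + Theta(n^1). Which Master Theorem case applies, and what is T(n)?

Master Theorem for T(n) = 2T(n/2) + O(n^1):

a = 2, b = 2, c = 1
log_b(a) = log_2(2) = 1.0000

Case 2: c = 1 = log_2(2) = 1.0000
T(n) = O(n^1 log n) = O(n log n)

For T(n) = 2T(n/2) + O(n^1): log_2(2) = 1.0000. This is Case 2 of the Master Theorem (c = log_b(a), equal work at all levels), giving O(n log n).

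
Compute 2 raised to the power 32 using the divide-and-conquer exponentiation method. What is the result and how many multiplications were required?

Computing 2^32 by squaring (build up from 2^1; each line after the first costs one multiplication):

2^1 = 2
2^2 = (2^1)^2 = 2^2 = 4
2^4 = (2^2)^2 = 4^2 = 16
2^8 = (2^4)^2 = 16^2 = 256
2^16 = (2^8)^2 = 256^2 = 65536
2^32 = (2^16)^2 = 65536^2 = 4294967296

Result: 4294967296
Multiplications needed: 5 (5 lines after 2^1)

2^32 = 4294967296. Using exponentiation by squaring, this requires 5 multiplications. The key idea: if the exponent is even, square the half-power; if odd, multiply by the base once.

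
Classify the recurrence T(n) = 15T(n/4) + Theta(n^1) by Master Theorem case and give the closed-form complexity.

Master Theorem for T(n) = 15T(n/4) + O(n^1):

a = 15, b = 4, c = 1
log_b(a) = log_4(15) = 1.9534

Case 1: c = 1 < log_4(15) = 1.9534
T(n) = O(n^(log_4 15))

For T(n) = 15T(n/4) + O(n^1): log_4(15) = 1.9534. This is Case 1 of the Master Theorem (c < log_b(a), work dominated by leaves), giving O(n^(log_4 15)).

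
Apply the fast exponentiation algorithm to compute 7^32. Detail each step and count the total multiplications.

Computing 7^32 by squaring (build up from 7^1; each line after the first costs one multiplication):

7^1 = 7
7^2 = (7^1)^2 = 7^2 = 49
7^4 = (7^2)^2 = 49^2 = 2401
7^8 = (7^4)^2 = 2401^2 = 5764801
7^16 = (7^8)^2 = 5764801^2 = 33232930569601
7^32 = (7^16)^2 = 33232930569601^2 = 1104427674243920646305299201

Result: 1104427674243920646305299201
Multiplications needed: 5 (5 lines after 7^1)

7^32 = 1104427674243920646305299201. Using exponentiation by squaring, this requires 5 multiplications. The key idea: if the exponent is even, square the half-power; if odd, multiply by the base once.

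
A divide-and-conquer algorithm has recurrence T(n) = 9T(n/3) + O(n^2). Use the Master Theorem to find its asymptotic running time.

Master Theorem for T(n) = 9T(n/3) + O(n^2):

a = 9, b = 3, c = 2
log_b(a) = log_3(9) = 2.0000

Case 2: c = 2 = log_3(9) = 2.0000
T(n) = O(n^2 log n) = O(n^2 log n)

For T(n) = 9T(n/3) + O(n^2): log_3(9) = 2.0000. This is Case 2 of the Master Theorem (c = log_b(a), equal work at all levels), giving O(n^2 log n).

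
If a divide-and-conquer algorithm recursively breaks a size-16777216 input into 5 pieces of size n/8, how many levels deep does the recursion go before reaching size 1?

For divide and conquer with division factor 8:

Problem sizes at each level:
Level 0: 16777216
Level 1: 2097152
Level 2: 262144
Level 3: 32768
Level 4: 4096
Level 5: 512
Level 6: 64
Level 7: 8
Level 8: 1

The root is level 0 and the size-1 base case is level 8 (the tree spans levels 0 through 8, i.e. 9 levels counting the root), so the depth is the number of divisions: log_8(16777216) = 8

The recursion tree depth is log_8(16777216) = 8. At each level, the problem size is divided by 8, so it takes 8 divisions to reduce to a base case of size 1. The algorithm makes 5 recursive calls at each level.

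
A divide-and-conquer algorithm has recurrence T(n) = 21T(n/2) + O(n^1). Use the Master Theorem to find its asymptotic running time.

Master Theorem for T(n) = 21T(n/2) + O(n^1):

a = 21, b = 2, c = 1
log_b(a) = log_2(21) = 4.3923

Case 1: c = 1 < log_2(21) = 4.3923
T(n) = O(n^(log_2 21))

For T(n) = 21T(n/2) + O(n^1): log_2(21) = 4.3923. This is Case 1 of the Master Theorem (c < log_b(a), work dominated by leaves), giving O(n^(log_2 21)).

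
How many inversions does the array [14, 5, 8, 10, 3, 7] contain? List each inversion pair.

Finding inversions in [14, 5, 8, 10, 3, 7]:

(0, 1): arr[0]=14 > arr[1]=5
(0, 2): arr[0]=14 > arr[2]=8
(0, 3): arr[0]=14 > arr[3]=10
(0, 4): arr[0]=14 > arr[4]=3
(0, 5): arr[0]=14 > arr[5]=7
(1, 4): arr[1]=5 > arr[4]=3
(2, 4): arr[2]=8 > arr[4]=3
(2, 5): arr[2]=8 > arr[5]=7
(3, 4): arr[3]=10 > arr[4]=3
(3, 5): arr[3]=10 > arr[5]=7

Total inversions: 10

The array has 10 inversion(s): (0,1), (0,2), (0,3), (0,4), (0,5), (1,4), (2,4), (2,5), (3,4), (3,5). Each pair (i,j) satisfies i < j and arr[i] > arr[j].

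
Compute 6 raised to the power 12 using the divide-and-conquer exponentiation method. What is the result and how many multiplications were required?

Computing 6^12 by squaring (build up from 6^1; each line after the first costs one multiplication):

6^1 = 6
6^2 = (6^1)^2 = 6^2 = 36
6^3 = 6 * 6^2 = 6 * 36 = 216
6^6 = (6^3)^2 = 216^2 = 46656
6^12 = (6^6)^2 = 46656^2 = 2176782336

Result: 2176782336
Multiplications needed: 4 (4 lines after 6^1)

6^12 = 2176782336. Using exponentiation by squaring, this requires 4 multiplications. The key idea: if the exponent is even, square the half-power; if odd, multiply by the base once.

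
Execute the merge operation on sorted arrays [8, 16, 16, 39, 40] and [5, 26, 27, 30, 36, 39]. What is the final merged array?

Merging process:

Compare 8 vs 5: take 5 from right. Merged: [5]
Compare 8 vs 26: take 8 from left. Merged: [5, 8]
Compare 16 vs 26: take 16 from left. Merged: [5, 8, 16]
Compare 16 vs 26: take 16 from left. Merged: [5, 8, 16, 16]
Compare 39 vs 26: take 26 from right. Merged: [5, 8, 16, 16, 26]
Compare 39 vs 27: take 27 from right. Merged: [5, 8, 16, 16, 26, 27]
Compare 39 vs 30: take 30 from right. Merged: [5, 8, 16, 16, 26, 27, 30]
Compare 39 vs 36: take 36 from right. Merged: [5, 8, 16, 16, 26, 27, 30, 36]
Compare 39 vs 39: take 39 from left. Merged: [5, 8, 16, 16, 26, 27, 30, 36, 39]
Compare 40 vs 39: take 39 from right. Merged: [5, 8, 16, 16, 26, 27, 30, 36, 39, 39]
Append remaining from left: [40]. Merged: [5, 8, 16, 16, 26, 27, 30, 36, 39, 39, 40]

Final merged array: [5, 8, 16, 16, 26, 27, 30, 36, 39, 39, 40]
Total comparisons: 10

The merged array is [5, 8, 16, 16, 26, 27, 30, 36, 39, 39, 40], requiring 10 comparisons. The merge step runs in O(n) time where n is the total number of elements.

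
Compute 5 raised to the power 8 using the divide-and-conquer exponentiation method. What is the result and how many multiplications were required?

Computing 5^8 by squaring (build up from 5^1; each line after the first costs one multiplication):

5^1 = 5
5^2 = (5^1)^2 = 5^2 = 25
5^4 = (5^2)^2 = 25^2 = 625
5^8 = (5^4)^2 = 625^2 = 390625

Result: 390625
Multiplications needed: 3 (3 lines after 5^1)

5^8 = 390625. Using exponentiation by squaring, this requires 3 multiplications. The key idea: if the exponent is even, square the half-power; if odd, multiply by the base once.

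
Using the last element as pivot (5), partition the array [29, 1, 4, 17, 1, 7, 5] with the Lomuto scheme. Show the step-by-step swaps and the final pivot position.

Lomuto partition with pivot = 5:

Initial array: [29, 1, 4, 17, 1, 7, 5]

arr[0]=29 > 5: no swap
arr[1]=1 <= 5: swap with position 0, array becomes [1, 29, 4, 17, 1, 7, 5]
arr[2]=4 <= 5: swap with position 1, array becomes [1, 4, 29, 17, 1, 7, 5]
arr[3]=17 > 5: no swap
arr[4]=1 <= 5: swap with position 2, array becomes [1, 4, 1, 17, 29, 7, 5]
arr[5]=7 > 5: no swap

Place pivot at position 3: [1, 4, 1, 5, 29, 7, 17]
Pivot position: 3

After partitioning with pivot 5, the array becomes [1, 4, 1, 5, 29, 7, 17]. The pivot is placed at index 3. All elements to the left of the pivot are <= 5, and all elements to the right are > 5.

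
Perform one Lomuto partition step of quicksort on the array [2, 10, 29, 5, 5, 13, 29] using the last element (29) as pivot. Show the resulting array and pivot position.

Lomuto partition with pivot = 29:

Initial array: [2, 10, 29, 5, 5, 13, 29]

arr[0]=2 <= 29: swap with position 0, array becomes [2, 10, 29, 5, 5, 13, 29]
arr[1]=10 <= 29: swap with position 1, array becomes [2, 10, 29, 5, 5, 13, 29]
arr[2]=29 <= 29: swap with position 2, array becomes [2, 10, 29, 5, 5, 13, 29]
arr[3]=5 <= 29: swap with position 3, array becomes [2, 10, 29, 5, 5, 13, 29]
arr[4]=5 <= 29: swap with position 4, array becomes [2, 10, 29, 5, 5, 13, 29]
arr[5]=13 <= 29: swap with position 5, array becomes [2, 10, 29, 5, 5, 13, 29]

Place pivot at position 6: [2, 10, 29, 5, 5, 13, 29]
Pivot position: 6

After partitioning with pivot 29, the array becomes [2, 10, 29, 5, 5, 13, 29]. The pivot is placed at index 6. All elements to the left of the pivot are <= 29, and all elements to the right are > 29.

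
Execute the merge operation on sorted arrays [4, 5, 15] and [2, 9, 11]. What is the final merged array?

Merging process:

Compare 4 vs 2: take 2 from right. Merged: [2]
Compare 4 vs 9: take 4 from left. Merged: [2, 4]
Compare 5 vs 9: take 5 from left. Merged: [2, 4, 5]
Compare 15 vs 9: take 9 from right. Merged: [2, 4, 5, 9]
Compare 15 vs 11: take 11 from right. Merged: [2, 4, 5, 9, 11]
Append remaining from left: [15]. Merged: [2, 4, 5, 9, 11, 15]

Final merged array: [2, 4, 5, 9, 11, 15]
Total comparisons: 5

The merged array is [2, 4, 5, 9, 11, 15], requiring 5 comparisons. The merge step runs in O(n) time where n is the total number of elements.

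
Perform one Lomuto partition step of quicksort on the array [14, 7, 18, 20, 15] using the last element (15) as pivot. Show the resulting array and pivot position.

Lomuto partition with pivot = 15:

Initial array: [14, 7, 18, 20, 15]

arr[0]=14 <= 15: swap with position 0, array becomes [14, 7, 18, 20, 15]
arr[1]=7 <= 15: swap with position 1, array becomes [14, 7, 18, 20, 15]
arr[2]=18 > 15: no swap
arr[3]=20 > 15: no swap

Place pivot at position 2: [14, 7, 15, 20, 18]
Pivot position: 2

After partitioning with pivot 15, the array becomes [14, 7, 15, 20, 18]. The pivot is placed at index 2. All elements to the left of the pivot are <= 15, and all elements to the right are > 15.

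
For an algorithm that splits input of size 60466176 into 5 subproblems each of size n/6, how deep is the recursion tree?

For divide and conquer with division factor 6:

Problem sizes at each level:
Level 0: 60466176
Level 1: 10077696
Level 2: 1679616
Level 3: 279936
Level 4: 46656
Level 5: 7776
Level 6: 1296
Level 7: 216
Level 8: 36
Level 9: 6
Level 10: 1

The root is level 0 and the size-1 base case is level 10 (the tree spans levels 0 through 10, i.e. 11 levels counting the root), so the depth is the number of divisions: log_6(60466176) = 10

The recursion tree depth is log_6(60466176) = 10. At each level, the problem size is divided by 6, so it takes 10 divisions to reduce to a base case of size 1. The algorithm makes 5 recursive calls at each level.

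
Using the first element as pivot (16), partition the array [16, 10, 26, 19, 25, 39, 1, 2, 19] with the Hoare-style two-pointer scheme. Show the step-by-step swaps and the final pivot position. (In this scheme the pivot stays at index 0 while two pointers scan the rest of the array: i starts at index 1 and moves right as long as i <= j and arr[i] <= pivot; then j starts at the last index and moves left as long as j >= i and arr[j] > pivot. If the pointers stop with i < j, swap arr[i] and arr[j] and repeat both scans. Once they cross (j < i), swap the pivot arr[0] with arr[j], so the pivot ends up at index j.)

Hoare-style two-pointer partition with pivot = 16:

Initial array: [16, 10, 26, 19, 25, 39, 1, 2, 19]

Pointers start at i = 1, j = 8.
i stops at index 2 (arr[2]=26 > 16), j stops at index 7 (arr[7]=2 <= 16): swap arr[2] and arr[7], array becomes [16, 10, 2, 19, 25, 39, 1, 26, 19]
i stops at index 3 (arr[3]=19 > 16), j stops at index 6 (arr[6]=1 <= 16): swap arr[3] and arr[6], array becomes [16, 10, 2, 1, 25, 39, 19, 26, 19]
i ends at 4, j ends at 3: the pointers have crossed (j < i), so scanning stops.

Swap pivot arr[0] with arr[3] to place pivot at position 3: [1, 10, 2, 16, 25, 39, 19, 26, 19]
Pivot position: 3

After partitioning with pivot 16, the array becomes [1, 10, 2, 16, 25, 39, 19, 26, 19]. The pivot is placed at index 3. All elements to the left of the pivot are <= 16, and all elements to the right are > 16.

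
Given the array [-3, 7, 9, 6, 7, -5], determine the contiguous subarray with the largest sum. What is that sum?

Using Kadane's algorithm on [-3, 7, 9, 6, 7, -5]:

Scanning through the array:
Position 1 (value 7): max_ending_here = 7, max_so_far = 7
Position 2 (value 9): max_ending_here = 16, max_so_far = 16
Position 3 (value 6): max_ending_here = 22, max_so_far = 22
Position 4 (value 7): max_ending_here = 29, max_so_far = 29
Position 5 (value -5): max_ending_here = 24, max_so_far = 29

Maximum subarray: [7, 9, 6, 7]
Maximum sum: 29

The maximum subarray is [7, 9, 6, 7] with sum 29. This subarray runs from index 1 to index 4.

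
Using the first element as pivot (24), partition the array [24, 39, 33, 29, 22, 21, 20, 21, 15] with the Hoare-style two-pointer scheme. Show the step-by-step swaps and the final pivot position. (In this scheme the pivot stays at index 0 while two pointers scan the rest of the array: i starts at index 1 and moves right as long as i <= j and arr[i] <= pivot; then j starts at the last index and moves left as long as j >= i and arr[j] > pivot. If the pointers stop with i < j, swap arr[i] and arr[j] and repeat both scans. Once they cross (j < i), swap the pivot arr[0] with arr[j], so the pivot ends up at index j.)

Hoare-style two-pointer partition with pivot = 24:

Initial array: [24, 39, 33, 29, 22, 21, 20, 21, 15]

Pointers start at i = 1, j = 8.
i stops at index 1 (arr[1]=39 > 24), j stops at index 8 (arr[8]=15 <= 24): swap arr[1] and arr[8], array becomes [24, 15, 33, 29, 22, 21, 20, 21, 39]
i stops at index 2 (arr[2]=33 > 24), j stops at index 7 (arr[7]=21 <= 24): swap arr[2] and arr[7], array becomes [24, 15, 21, 29, 22, 21, 20, 33, 39]
i stops at index 3 (arr[3]=29 > 24), j stops at index 6 (arr[6]=20 <= 24): swap arr[3] and arr[6], array becomes [24, 15, 21, 20, 22, 21, 29, 33, 39]
i ends at 6, j ends at 5: the pointers have crossed (j < i), so scanning stops.

Swap pivot arr[0] with arr[5] to place pivot at position 5: [21, 15, 21, 20, 22, 24, 29, 33, 39]
Pivot position: 5

After partitioning with pivot 24, the array becomes [21, 15, 21, 20, 22, 24, 29, 33, 39]. The pivot is placed at index 5. All elements to the left of the pivot are <= 24, and all elements to the right are > 24.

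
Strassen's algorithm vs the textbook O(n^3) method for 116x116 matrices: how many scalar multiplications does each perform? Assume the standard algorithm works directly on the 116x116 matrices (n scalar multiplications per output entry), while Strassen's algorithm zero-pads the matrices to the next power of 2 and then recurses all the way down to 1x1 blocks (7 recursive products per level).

Matrix multiplication for 116x116 matrices:

Strassen's algorithm requires power-of-2 dimensions. Pad 116x116 to 128x128 (next power of 2).

Standard algorithm: 116^3 = 1560896 multiplications
Strassen's algorithm: 7^(log2(128)) = 7^7 = 823543 multiplications
Savings: 1560896 - 823543 = 737353 multiplications

Standard: 1560896 multiplications (116^3). Strassen: 823543 multiplications (7^7, after padding to 128x128). Strassen reduces 8 recursive multiplications to 7 at each level.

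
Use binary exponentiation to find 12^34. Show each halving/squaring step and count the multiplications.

Computing 12^34 by squaring (build up from 12^1; each line after the first costs one multiplication):

12^1 = 12
12^2 = (12^1)^2 = 12^2 = 144
12^4 = (12^2)^2 = 144^2 = 20736
12^8 = (12^4)^2 = 20736^2 = 429981696
12^16 = (12^8)^2 = 429981696^2 = 184884258895036416
12^17 = 12 * 12^16 = 12 * 184884258895036416 = 2218611106740436992
12^34 = (12^17)^2 = 2218611106740436992^2 = 4922235242952026704037113243122008064

Result: 4922235242952026704037113243122008064
Multiplications needed: 6 (6 lines after 12^1)

12^34 = 4922235242952026704037113243122008064. Using exponentiation by squaring, this requires 6 multiplications. The key idea: if the exponent is even, square the half-power; if odd, multiply by the base once.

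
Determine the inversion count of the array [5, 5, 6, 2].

Finding inversions in [5, 5, 6, 2]:

(0, 3): arr[0]=5 > arr[3]=2
(1, 3): arr[1]=5 > arr[3]=2
(2, 3): arr[2]=6 > arr[3]=2

Total inversions: 3

The array has 3 inversion(s): (0,3), (1,3), (2,3). Each pair (i,j) satisfies i < j and arr[i] > arr[j].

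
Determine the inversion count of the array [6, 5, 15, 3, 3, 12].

Finding inversions in [6, 5, 15, 3, 3, 12]:

(0, 1): arr[0]=6 > arr[1]=5
(0, 3): arr[0]=6 > arr[3]=3
(0, 4): arr[0]=6 > arr[4]=3
(1, 3): arr[1]=5 > arr[3]=3
(1, 4): arr[1]=5 > arr[4]=3
(2, 3): arr[2]=15 > arr[3]=3
(2, 4): arr[2]=15 > arr[4]=3
(2, 5): arr[2]=15 > arr[5]=12

Total inversions: 8

The array has 8 inversion(s): (0,1), (0,3), (0,4), (1,3), (1,4), (2,3), (2,4), (2,5). Each pair (i,j) satisfies i < j and arr[i] > arr[j].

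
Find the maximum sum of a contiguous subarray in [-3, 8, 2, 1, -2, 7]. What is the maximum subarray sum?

Using Kadane's algorithm on [-3, 8, 2, 1, -2, 7]:

Scanning through the array:
Position 1 (value 8): max_ending_here = 8, max_so_far = 8
Position 2 (value 2): max_ending_here = 10, max_so_far = 10
Position 3 (value 1): max_ending_here = 11, max_so_far = 11
Position 4 (value -2): max_ending_here = 9, max_so_far = 11
Position 5 (value 7): max_ending_here = 16, max_so_far = 16

Maximum subarray: [8, 2, 1, -2, 7]
Maximum sum: 16

The maximum subarray is [8, 2, 1, -2, 7] with sum 16. This subarray runs from index 1 to index 5.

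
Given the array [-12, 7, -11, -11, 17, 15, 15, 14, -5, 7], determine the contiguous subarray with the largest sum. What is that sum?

Using Kadane's algorithm on [-12, 7, -11, -11, 17, 15, 15, 14, -5, 7]:

Scanning through the array:
Position 1 (value 7): max_ending_here = 7, max_so_far = 7
Position 2 (value -11): max_ending_here = -4, max_so_far = 7
Position 3 (value -11): max_ending_here = -11, max_so_far = 7
Position 4 (value 17): max_ending_here = 17, max_so_far = 17
Position 5 (value 15): max_ending_here = 32, max_so_far = 32
Position 6 (value 15): max_ending_here = 47, max_so_far = 47
Position 7 (value 14): max_ending_here = 61, max_so_far = 61
Position 8 (value -5): max_ending_here = 56, max_so_far = 61
Position 9 (value 7): max_ending_here = 63, max_so_far = 63

Maximum subarray: [17, 15, 15, 14, -5, 7]
Maximum sum: 63

The maximum subarray is [17, 15, 15, 14, -5, 7] with sum 63. This subarray runs from index 4 to index 9.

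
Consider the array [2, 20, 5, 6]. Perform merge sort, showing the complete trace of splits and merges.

Merge sort trace:

Split: [2, 20, 5, 6] -> [2, 20] and [5, 6]
  Split: [2, 20] -> [2] and [20]
  Merge: [2] + [20] -> [2, 20]
  Split: [5, 6] -> [5] and [6]
  Merge: [5] + [6] -> [5, 6]
Merge: [2, 20] + [5, 6] -> [2, 5, 6, 20]

Final sorted array: [2, 5, 6, 20]

The merge sort proceeds by recursively splitting the array and merging sorted halves.
After all merges, the sorted array is [2, 5, 6, 20].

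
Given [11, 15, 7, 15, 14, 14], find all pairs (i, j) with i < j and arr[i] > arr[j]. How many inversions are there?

Finding inversions in [11, 15, 7, 15, 14, 14]:

(0, 2): arr[0]=11 > arr[2]=7
(1, 2): arr[1]=15 > arr[2]=7
(1, 4): arr[1]=15 > arr[4]=14
(1, 5): arr[1]=15 > arr[5]=14
(3, 4): arr[3]=15 > arr[4]=14
(3, 5): arr[3]=15 > arr[5]=14

Total inversions: 6

The array has 6 inversion(s): (0,2), (1,2), (1,4), (1,5), (3,4), (3,5). Each pair (i,j) satisfies i < j and arr[i] > arr[j].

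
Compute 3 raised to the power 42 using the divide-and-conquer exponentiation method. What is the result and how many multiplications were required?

Computing 3^42 by squaring (build up from 3^1; each line after the first costs one multiplication):

3^1 = 3
3^2 = (3^1)^2 = 3^2 = 9
3^4 = (3^2)^2 = 9^2 = 81
3^5 = 3 * 3^4 = 3 * 81 = 243
3^10 = (3^5)^2 = 243^2 = 59049
3^20 = (3^10)^2 = 59049^2 = 3486784401
3^21 = 3 * 3^20 = 3 * 3486784401 = 10460353203
3^42 = (3^21)^2 = 10460353203^2 = 109418989131512359209

Result: 109418989131512359209
Multiplications needed: 7 (7 lines after 3^1)

3^42 = 109418989131512359209. Using exponentiation by squaring, this requires 7 multiplications. The key idea: if the exponent is even, square the half-power; if odd, multiply by the base once.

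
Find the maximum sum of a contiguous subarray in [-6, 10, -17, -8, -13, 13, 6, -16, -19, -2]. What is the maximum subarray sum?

Using Kadane's algorithm on [-6, 10, -17, -8, -13, 13, 6, -16, -19, -2]:

Scanning through the array:
Position 1 (value 10): max_ending_here = 10, max_so_far = 10
Position 2 (value -17): max_ending_here = -7, max_so_far = 10
Position 3 (value -8): max_ending_here = -8, max_so_far = 10
Position 4 (value -13): max_ending_here = -13, max_so_far = 10
Position 5 (value 13): max_ending_here = 13, max_so_far = 13
Position 6 (value 6): max_ending_here = 19, max_so_far = 19
Position 7 (value -16): max_ending_here = 3, max_so_far = 19
Position 8 (value -19): max_ending_here = -16, max_so_far = 19
Position 9 (value -2): max_ending_here = -2, max_so_far = 19

Maximum subarray: [13, 6]
Maximum sum: 19

The maximum subarray is [13, 6] with sum 19. This subarray runs from index 5 to index 6.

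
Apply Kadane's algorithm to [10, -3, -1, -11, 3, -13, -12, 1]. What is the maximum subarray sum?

Using Kadane's algorithm on [10, -3, -1, -11, 3, -13, -12, 1]:

Scanning through the array:
Position 1 (value -3): max_ending_here = 7, max_so_far = 10
Position 2 (value -1): max_ending_here = 6, max_so_far = 10
Position 3 (value -11): max_ending_here = -5, max_so_far = 10
Position 4 (value 3): max_ending_here = 3, max_so_far = 10
Position 5 (value -13): max_ending_here = -10, max_so_far = 10
Position 6 (value -12): max_ending_here = -12, max_so_far = 10
Position 7 (value 1): max_ending_here = 1, max_so_far = 10

Maximum subarray: [10]
Maximum sum: 10

The maximum subarray is [10] with sum 10. This subarray runs from index 0 to index 0.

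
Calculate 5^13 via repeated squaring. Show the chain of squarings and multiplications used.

Computing 5^13 by squaring (build up from 5^1; each line after the first costs one multiplication):

5^1 = 5
5^2 = (5^1)^2 = 5^2 = 25
5^3 = 5 * 5^2 = 5 * 25 = 125
5^6 = (5^3)^2 = 125^2 = 15625
5^12 = (5^6)^2 = 15625^2 = 244140625
5^13 = 5 * 5^12 = 5 * 244140625 = 1220703125

Result: 1220703125
Multiplications needed: 5 (5 lines after 5^1)

5^13 = 1220703125. Using exponentiation by squaring, this requires 5 multiplications. The key idea: if the exponent is even, square the half-power; if odd, multiply by the base once.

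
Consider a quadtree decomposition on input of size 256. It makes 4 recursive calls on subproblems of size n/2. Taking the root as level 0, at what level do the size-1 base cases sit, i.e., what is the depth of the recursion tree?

For divide and conquer with division factor 2:

Problem sizes at each level:
Level 0: 256
Level 1: 128
Level 2: 64
Level 3: 32
Level 4: 16
Level 5: 8
Level 6: 4
Level 7: 2
Level 8: 1

The root is level 0 and the size-1 base case is level 8 (the tree spans levels 0 through 8, i.e. 9 levels counting the root), so the depth is the number of divisions: log_2(256) = 8

The recursion tree depth is log_2(256) = 8. At each level, the problem size is divided by 2, so it takes 8 divisions to reduce to a base case of size 1. The algorithm makes 4 recursive calls at each level.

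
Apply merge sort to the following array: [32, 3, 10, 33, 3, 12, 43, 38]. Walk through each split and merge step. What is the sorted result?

Merge sort trace:

Split: [32, 3, 10, 33, 3, 12, 43, 38] -> [32, 3, 10, 33] and [3, 12, 43, 38]
  Split: [32, 3, 10, 33] -> [32, 3] and [10, 33]
    Split: [32, 3] -> [32] and [3]
    Merge: [32] + [3] -> [3, 32]
    Split: [10, 33] -> [10] and [33]
    Merge: [10] + [33] -> [10, 33]
  Merge: [3, 32] + [10, 33] -> [3, 10, 32, 33]
  Split: [3, 12, 43, 38] -> [3, 12] and [43, 38]
    Split: [3, 12] -> [3] and [12]
    Merge: [3] + [12] -> [3, 12]
    Split: [43, 38] -> [43] and [38]
    Merge: [43] + [38] -> [38, 43]
  Merge: [3, 12] + [38, 43] -> [3, 12, 38, 43]
Merge: [3, 10, 32, 33] + [3, 12, 38, 43] -> [3, 3, 10, 12, 32, 33, 38, 43]

Final sorted array: [3, 3, 10, 12, 32, 33, 38, 43]

The merge sort proceeds by recursively splitting the array and merging sorted halves.
After all merges, the sorted array is [3, 3, 10, 12, 32, 33, 38, 43].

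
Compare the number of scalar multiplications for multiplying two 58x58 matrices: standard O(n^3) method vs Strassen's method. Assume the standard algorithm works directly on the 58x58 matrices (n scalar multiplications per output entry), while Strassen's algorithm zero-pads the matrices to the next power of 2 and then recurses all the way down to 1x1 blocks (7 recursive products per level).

Matrix multiplication for 58x58 matrices:

Strassen's algorithm requires power-of-2 dimensions. Pad 58x58 to 64x64 (next power of 2).

Standard algorithm: 58^3 = 195112 multiplications
Strassen's algorithm: 7^(log2(64)) = 7^6 = 117649 multiplications
Savings: 195112 - 117649 = 77463 multiplications

Standard: 195112 multiplications (58^3). Strassen: 117649 multiplications (7^6, after padding to 64x64). Strassen reduces 8 recursive multiplications to 7 at each level.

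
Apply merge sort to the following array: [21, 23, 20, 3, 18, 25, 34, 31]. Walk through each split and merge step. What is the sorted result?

Merge sort trace:

Split: [21, 23, 20, 3, 18, 25, 34, 31] -> [21, 23, 20, 3] and [18, 25, 34, 31]
  Split: [21, 23, 20, 3] -> [21, 23] and [20, 3]
    Split: [21, 23] -> [21] and [23]
    Merge: [21] + [23] -> [21, 23]
    Split: [20, 3] -> [20] and [3]
    Merge: [20] + [3] -> [3, 20]
  Merge: [21, 23] + [3, 20] -> [3, 20, 21, 23]
  Split: [18, 25, 34, 31] -> [18, 25] and [34, 31]
    Split: [18, 25] -> [18] and [25]
    Merge: [18] + [25] -> [18, 25]
    Split: [34, 31] -> [34] and [31]
    Merge: [34] + [31] -> [31, 34]
  Merge: [18, 25] + [31, 34] -> [18, 25, 31, 34]
Merge: [3, 20, 21, 23] + [18, 25, 31, 34] -> [3, 18, 20, 21, 23, 25, 31, 34]

Final sorted array: [3, 18, 20, 21, 23, 25, 31, 34]

The merge sort proceeds by recursively splitting the array and merging sorted halves.
After all merges, the sorted array is [3, 18, 20, 21, 23, 25, 31, 34].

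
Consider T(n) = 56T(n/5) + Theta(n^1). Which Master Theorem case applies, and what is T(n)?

Master Theorem for T(n) = 56T(n/5) + O(n^1):

a = 56, b = 5, c = 1
log_b(a) = log_5(56) = 2.5011

Case 1: c = 1 < log_5(56) = 2.5011
T(n) = O(n^(log_5 56))

For T(n) = 56T(n/5) + O(n^1): log_5(56) = 2.5011. This is Case 1 of the Master Theorem (c < log_b(a), work dominated by leaves), giving O(n^(log_5 56)).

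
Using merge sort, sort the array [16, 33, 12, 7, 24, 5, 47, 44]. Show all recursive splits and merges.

Merge sort trace:

Split: [16, 33, 12, 7, 24, 5, 47, 44] -> [16, 33, 12, 7] and [24, 5, 47, 44]
  Split: [16, 33, 12, 7] -> [16, 33] and [12, 7]
    Split: [16, 33] -> [16] and [33]
    Merge: [16] + [33] -> [16, 33]
    Split: [12, 7] -> [12] and [7]
    Merge: [12] + [7] -> [7, 12]
  Merge: [16, 33] + [7, 12] -> [7, 12, 16, 33]
  Split: [24, 5, 47, 44] -> [24, 5] and [47, 44]
    Split: [24, 5] -> [24] and [5]
    Merge: [24] + [5] -> [5, 24]
    Split: [47, 44] -> [47] and [44]
    Merge: [47] + [44] -> [44, 47]
  Merge: [5, 24] + [44, 47] -> [5, 24, 44, 47]
Merge: [7, 12, 16, 33] + [5, 24, 44, 47] -> [5, 7, 12, 16, 24, 33, 44, 47]

Final sorted array: [5, 7, 12, 16, 24, 33, 44, 47]

The merge sort proceeds by recursively splitting the array and merging sorted halves.
After all merges, the sorted array is [5, 7, 12, 16, 24, 33, 44, 47].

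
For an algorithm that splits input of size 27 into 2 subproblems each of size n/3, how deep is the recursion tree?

For divide and conquer with division factor 3:

Problem sizes at each level:
Level 0: 27
Level 1: 9
Level 2: 3
Level 3: 1

The root is level 0 and the size-1 base case is level 3 (the tree spans levels 0 through 3, i.e. 4 levels counting the root), so the depth is the number of divisions: log_3(27) = 3

The recursion tree depth is log_3(27) = 3. At each level, the problem size is divided by 3, so it takes 3 divisions to reduce to a base case of size 1. The algorithm makes 2 recursive calls at each level.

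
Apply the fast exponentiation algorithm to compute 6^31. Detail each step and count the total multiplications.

Computing 6^31 by squaring (build up from 6^1; each line after the first costs one multiplication):

6^1 = 6
6^2 = (6^1)^2 = 6^2 = 36
6^3 = 6 * 6^2 = 6 * 36 = 216
6^6 = (6^3)^2 = 216^2 = 46656
6^7 = 6 * 6^6 = 6 * 46656 = 279936
6^14 = (6^7)^2 = 279936^2 = 78364164096
6^15 = 6 * 6^14 = 6 * 78364164096 = 470184984576
6^30 = (6^15)^2 = 470184984576^2 = 221073919720733357899776
6^31 = 6 * 6^30 = 6 * 221073919720733357899776 = 1326443518324400147398656

Result: 1326443518324400147398656
Multiplications needed: 8 (8 lines after 6^1)

6^31 = 1326443518324400147398656. Using exponentiation by squaring, this requires 8 multiplications. The key idea: if the exponent is even, square the half-power; if odd, multiply by the base once.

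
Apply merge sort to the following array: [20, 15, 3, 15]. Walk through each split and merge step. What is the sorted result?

Merge sort trace:

Split: [20, 15, 3, 15] -> [20, 15] and [3, 15]
  Split: [20, 15] -> [20] and [15]
  Merge: [20] + [15] -> [15, 20]
  Split: [3, 15] -> [3] and [15]
  Merge: [3] + [15] -> [3, 15]
Merge: [15, 20] + [3, 15] -> [3, 15, 15, 20]

Final sorted array: [3, 15, 15, 20]

The merge sort proceeds by recursively splitting the array and merging sorted halves.
After all merges, the sorted array is [3, 15, 15, 20].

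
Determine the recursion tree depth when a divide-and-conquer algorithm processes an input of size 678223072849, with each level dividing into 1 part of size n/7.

For divide and conquer with division factor 7:

Problem sizes at each level:
Level 0: 678223072849
Level 1: 96889010407
Level 2: 13841287201
Level 3: 1977326743
Level 4: 282475249
Level 5: 40353607
Level 6: 5764801
Level 7: 823543
Level 8: 117649
Level 9: 16807
Level 10: 2401
Level 11: 343
Level 12: 49
Level 13: 7
Level 14: 1

The root is level 0 and the size-1 base case is level 14 (the tree spans levels 0 through 14, i.e. 15 levels counting the root), so the depth is the number of divisions: log_7(678223072849) = 14

The recursion tree depth is log_7(678223072849) = 14. At each level, the problem size is divided by 7, so it takes 14 divisions to reduce to a base case of size 1. The algorithm makes 1 recursive call at each level.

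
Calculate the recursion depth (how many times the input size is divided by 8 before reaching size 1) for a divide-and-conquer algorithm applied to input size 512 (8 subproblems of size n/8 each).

For divide and conquer with division factor 8:

Problem sizes at each level:
Level 0: 512
Level 1: 64
Level 2: 8
Level 3: 1

The root is level 0 and the size-1 base case is level 3 (the tree spans levels 0 through 3, i.e. 4 levels counting the root), so the depth is the number of divisions: log_8(512) = 3

The recursion tree depth is log_8(512) = 3. At each level, the problem size is divided by 8, so it takes 3 divisions to reduce to a base case of size 1. The algorithm makes 8 recursive calls at each level.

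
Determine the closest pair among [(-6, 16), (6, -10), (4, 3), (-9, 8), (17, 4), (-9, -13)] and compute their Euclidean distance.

Computing all pairwise distances among 6 points:

d((-6, 16), (6, -10)) = 28.6356
d((-6, 16), (4, 3)) = 16.4012
d((-6, 16), (-9, 8)) = 8.544 <-- minimum
d((-6, 16), (17, 4)) = 25.9422
d((-6, 16), (-9, -13)) = 29.1548
d((6, -10), (4, 3)) = 13.1529
d((6, -10), (-9, 8)) = 23.4307
d((6, -10), (17, 4)) = 17.8045
d((6, -10), (-9, -13)) = 15.2971
d((4, 3), (-9, 8)) = 13.9284
d((4, 3), (17, 4)) = 13.0384
d((4, 3), (-9, -13)) = 20.6155
d((-9, 8), (17, 4)) = 26.3059
d((-9, 8), (-9, -13)) = 21.0
d((17, 4), (-9, -13)) = 31.0644

Closest pair: (-6, 16) and (-9, 8) with distance 8.544

The closest pair is (-6, 16) and (-9, 8) with Euclidean distance 8.544. For 6 points, brute-force pairwise comparison is shown above. For large n, the divide-and-conquer algorithm (sort by x, recurse on halves, check the dividing strip) achieves O(n log n).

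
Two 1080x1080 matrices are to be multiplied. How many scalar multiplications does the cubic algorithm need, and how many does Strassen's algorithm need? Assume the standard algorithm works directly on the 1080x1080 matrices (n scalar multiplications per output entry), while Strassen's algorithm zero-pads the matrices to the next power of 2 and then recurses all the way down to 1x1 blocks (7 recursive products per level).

Matrix multiplication for 1080x1080 matrices:

Strassen's algorithm requires power-of-2 dimensions. Pad 1080x1080 to 2048x2048 (next power of 2).

Standard algorithm: 1080^3 = 1259712000 multiplications
Strassen's algorithm: 7^(log2(2048)) = 7^11 = 1977326743 multiplications
Difference: 1259712000 - 1977326743 = -717614743 (Strassen uses MORE here due to padding overhead — for small or just-over-power-of-2 n, padding can outweigh the per-level savings)

Standard: 1259712000 multiplications (1080^3). Strassen: 1977326743 multiplications (7^11, after padding to 2048x2048). Strassen reduces 8 recursive multiplications to 7 at each level.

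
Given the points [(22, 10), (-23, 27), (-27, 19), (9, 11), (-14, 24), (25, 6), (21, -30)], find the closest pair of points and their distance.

Computing all pairwise distances among 7 points:

d((22, 10), (-23, 27)) = 48.1041
d((22, 10), (-27, 19)) = 49.8197
d((22, 10), (9, 11)) = 13.0384
d((22, 10), (-14, 24)) = 38.6264
d((22, 10), (25, 6)) = 5.0 <-- minimum
d((22, 10), (21, -30)) = 40.0125
d((-23, 27), (-27, 19)) = 8.9443
d((-23, 27), (9, 11)) = 35.7771
d((-23, 27), (-14, 24)) = 9.4868
d((-23, 27), (25, 6)) = 52.3927
d((-23, 27), (21, -30)) = 72.0069
d((-27, 19), (9, 11)) = 36.8782
d((-27, 19), (-14, 24)) = 13.9284
d((-27, 19), (25, 6)) = 53.6004
d((-27, 19), (21, -30)) = 68.593
d((9, 11), (-14, 24)) = 26.4197
d((9, 11), (25, 6)) = 16.7631
d((9, 11), (21, -30)) = 42.72
d((-14, 24), (25, 6)) = 42.9535
d((-14, 24), (21, -30)) = 64.3506
d((25, 6), (21, -30)) = 36.2215

Closest pair: (22, 10) and (25, 6) with distance 5.0

The closest pair is (22, 10) and (25, 6) with Euclidean distance 5.0. For 7 points, brute-force pairwise comparison is shown above. For large n, the divide-and-conquer algorithm (sort by x, recurse on halves, check the dividing strip) achieves O(n log n).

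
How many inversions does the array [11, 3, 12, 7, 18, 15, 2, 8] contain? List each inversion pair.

Finding inversions in [11, 3, 12, 7, 18, 15, 2, 8]:

(0, 1): arr[0]=11 > arr[1]=3
(0, 3): arr[0]=11 > arr[3]=7
(0, 6): arr[0]=11 > arr[6]=2
(0, 7): arr[0]=11 > arr[7]=8
(1, 6): arr[1]=3 > arr[6]=2
(2, 3): arr[2]=12 > arr[3]=7
(2, 6): arr[2]=12 > arr[6]=2
(2, 7): arr[2]=12 > arr[7]=8
(3, 6): arr[3]=7 > arr[6]=2
(4, 5): arr[4]=18 > arr[5]=15
(4, 6): arr[4]=18 > arr[6]=2
(4, 7): arr[4]=18 > arr[7]=8
(5, 6): arr[5]=15 > arr[6]=2
(5, 7): arr[5]=15 > arr[7]=8

Total inversions: 14

The array has 14 inversion(s): (0,1), (0,3), (0,6), (0,7), (1,6), (2,3), (2,6), (2,7), (3,6), (4,5), (4,6), (4,7), (5,6), (5,7). Each pair (i,j) satisfies i < j and arr[i] > arr[j].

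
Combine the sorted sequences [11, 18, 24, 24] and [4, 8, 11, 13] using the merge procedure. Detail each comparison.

Merging process:

Compare 11 vs 4: take 4 from right. Merged: [4]
Compare 11 vs 8: take 8 from right. Merged: [4, 8]
Compare 11 vs 11: take 11 from left. Merged: [4, 8, 11]
Compare 18 vs 11: take 11 from right. Merged: [4, 8, 11, 11]
Compare 18 vs 13: take 13 from right. Merged: [4, 8, 11, 11, 13]
Append remaining from left: [18, 24, 24]. Merged: [4, 8, 11, 11, 13, 18, 24, 24]

Final merged array: [4, 8, 11, 11, 13, 18, 24, 24]
Total comparisons: 5

The merged array is [4, 8, 11, 11, 13, 18, 24, 24], requiring 5 comparisons. The merge step runs in O(n) time where n is the total number of elements.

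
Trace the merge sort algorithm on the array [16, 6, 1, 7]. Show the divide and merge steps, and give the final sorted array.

Merge sort trace:

Split: [16, 6, 1, 7] -> [16, 6] and [1, 7]
  Split: [16, 6] -> [16] and [6]
  Merge: [16] + [6] -> [6, 16]
  Split: [1, 7] -> [1] and [7]
  Merge: [1] + [7] -> [1, 7]
Merge: [6, 16] + [1, 7] -> [1, 6, 7, 16]

Final sorted array: [1, 6, 7, 16]

The merge sort proceeds by recursively splitting the array and merging sorted halves.
After all merges, the sorted array is [1, 6, 7, 16].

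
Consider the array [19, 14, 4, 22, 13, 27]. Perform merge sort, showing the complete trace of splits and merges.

Merge sort trace:

Split: [19, 14, 4, 22, 13, 27] -> [19, 14, 4] and [22, 13, 27]
  Split: [19, 14, 4] -> [19] and [14, 4]
    Split: [14, 4] -> [14] and [4]
    Merge: [14] + [4] -> [4, 14]
  Merge: [19] + [4, 14] -> [4, 14, 19]
  Split: [22, 13, 27] -> [22] and [13, 27]
    Split: [13, 27] -> [13] and [27]
    Merge: [13] + [27] -> [13, 27]
  Merge: [22] + [13, 27] -> [13, 22, 27]
Merge: [4, 14, 19] + [13, 22, 27] -> [4, 13, 14, 19, 22, 27]

Final sorted array: [4, 13, 14, 19, 22, 27]

The merge sort proceeds by recursively splitting the array and merging sorted halves.
After all merges, the sorted array is [4, 13, 14, 19, 22, 27].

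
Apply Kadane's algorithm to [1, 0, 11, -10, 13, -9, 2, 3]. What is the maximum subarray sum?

Using Kadane's algorithm on [1, 0, 11, -10, 13, -9, 2, 3]:

Scanning through the array:
Position 1 (value 0): max_ending_here = 1, max_so_far = 1
Position 2 (value 11): max_ending_here = 12, max_so_far = 12
Position 3 (value -10): max_ending_here = 2, max_so_far = 12
Position 4 (value 13): max_ending_here = 15, max_so_far = 15
Position 5 (value -9): max_ending_here = 6, max_so_far = 15
Position 6 (value 2): max_ending_here = 8, max_so_far = 15
Position 7 (value 3): max_ending_here = 11, max_so_far = 15

Maximum subarray: [1, 0, 11, -10, 13]
Maximum sum: 15

The maximum subarray is [1, 0, 11, -10, 13] with sum 15. This subarray runs from index 0 to index 4.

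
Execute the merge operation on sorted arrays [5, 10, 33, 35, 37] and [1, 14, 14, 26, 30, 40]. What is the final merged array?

Merging process:

Compare 5 vs 1: take 1 from right. Merged: [1]
Compare 5 vs 14: take 5 from left. Merged: [1, 5]
Compare 10 vs 14: take 10 from left. Merged: [1, 5, 10]
Compare 33 vs 14: take 14 from right. Merged: [1, 5, 10, 14]
Compare 33 vs 14: take 14 from right. Merged: [1, 5, 10, 14, 14]
Compare 33 vs 26: take 26 from right. Merged: [1, 5, 10, 14, 14, 26]
Compare 33 vs 30: take 30 from right. Merged: [1, 5, 10, 14, 14, 26, 30]
Compare 33 vs 40: take 33 from left. Merged: [1, 5, 10, 14, 14, 26, 30, 33]
Compare 35 vs 40: take 35 from left. Merged: [1, 5, 10, 14, 14, 26, 30, 33, 35]
Compare 37 vs 40: take 37 from left. Merged: [1, 5, 10, 14, 14, 26, 30, 33, 35, 37]
Append remaining from right: [40]. Merged: [1, 5, 10, 14, 14, 26, 30, 33, 35, 37, 40]

Final merged array: [1, 5, 10, 14, 14, 26, 30, 33, 35, 37, 40]
Total comparisons: 10

The merged array is [1, 5, 10, 14, 14, 26, 30, 33, 35, 37, 40], requiring 10 comparisons. The merge step runs in O(n) time where n is the total number of elements.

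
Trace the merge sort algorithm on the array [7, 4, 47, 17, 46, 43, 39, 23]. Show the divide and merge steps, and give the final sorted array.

Merge sort trace:

Split: [7, 4, 47, 17, 46, 43, 39, 23] -> [7, 4, 47, 17] and [46, 43, 39, 23]
  Split: [7, 4, 47, 17] -> [7, 4] and [47, 17]
    Split: [7, 4] -> [7] and [4]
    Merge: [7] + [4] -> [4, 7]
    Split: [47, 17] -> [47] and [17]
    Merge: [47] + [17] -> [17, 47]
  Merge: [4, 7] + [17, 47] -> [4, 7, 17, 47]
  Split: [46, 43, 39, 23] -> [46, 43] and [39, 23]
    Split: [46, 43] -> [46] and [43]
    Merge: [46] + [43] -> [43, 46]
    Split: [39, 23] -> [39] and [23]
    Merge: [39] + [23] -> [23, 39]
  Merge: [43, 46] + [23, 39] -> [23, 39, 43, 46]
Merge: [4, 7, 17, 47] + [23, 39, 43, 46] -> [4, 7, 17, 23, 39, 43, 46, 47]

Final sorted array: [4, 7, 17, 23, 39, 43, 46, 47]

The merge sort proceeds by recursively splitting the array and merging sorted halves.
After all merges, the sorted array is [4, 7, 17, 23, 39, 43, 46, 47].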